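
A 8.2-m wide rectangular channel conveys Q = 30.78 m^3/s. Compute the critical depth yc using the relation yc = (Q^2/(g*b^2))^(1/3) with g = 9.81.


Using yc = (Q^2 / (g * b^2))^(1/3):
Q^2 = 30.78^2 = 947.41.
g * b^2 = 9.81 * 8.2^2 = 9.81 * 67.24 = 659.62.
Q^2 / (g*b^2) = 947.41 / 659.62 = 1.4363.
yc = 1.4363^(1/3) = 1.1283 m.

1.1283


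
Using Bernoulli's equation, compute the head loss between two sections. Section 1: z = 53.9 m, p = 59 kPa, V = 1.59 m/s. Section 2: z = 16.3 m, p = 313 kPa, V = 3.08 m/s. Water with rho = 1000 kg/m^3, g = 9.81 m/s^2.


Total head at each section: H = z + p/(rho*g) + V^2/(2g).
H1 = 53.9 + 59*1000/(1000*9.81) + 1.59^2/(2*9.81)
   = 53.9 + 6.014 + 0.1289
   = 60.043 m.
H2 = 16.3 + 313*1000/(1000*9.81) + 3.08^2/(2*9.81)
   = 16.3 + 31.906 + 0.4835
   = 48.69 m.
h_L = H1 - H2 = 60.043 - 48.69 = 11.353 m.

11.353


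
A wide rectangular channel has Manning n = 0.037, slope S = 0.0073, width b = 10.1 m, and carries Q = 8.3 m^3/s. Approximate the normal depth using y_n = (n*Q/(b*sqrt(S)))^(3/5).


We use the wide-channel approximation y_n = (n*Q/(b*sqrt(S)))^(3/5).
sqrt(S) = sqrt(0.0073) = 0.08544.
Numerator: n*Q = 0.037 * 8.3 = 0.3071.
Denominator: b*sqrt(S) = 10.1 * 0.08544 = 0.862944.
arg = 0.3559.
y_n = 0.3559^(3/5) = 0.538 m.

0.538


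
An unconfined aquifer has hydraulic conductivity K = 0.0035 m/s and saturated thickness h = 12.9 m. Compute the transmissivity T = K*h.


Transmissivity is defined as T = K * h.
T = 0.0035 * 12.9
  = 0.0452 m^2/s.

0.0452


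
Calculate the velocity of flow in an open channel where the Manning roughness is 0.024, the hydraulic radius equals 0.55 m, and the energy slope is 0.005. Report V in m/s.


Manning's equation gives V = (1/n) * R^(2/3) * S^(1/2).
First, compute R^(2/3) = 0.55^(2/3) = 0.6713.
Next, S^(1/2) = 0.005^(1/2) = 0.070711.
Then 1/n = 1/0.024 = 41.67.
V = 41.67 * 0.6713 * 0.070711 = 1.9778 m/s.

1.9778


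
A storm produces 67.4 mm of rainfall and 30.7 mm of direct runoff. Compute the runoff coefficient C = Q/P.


The runoff coefficient C = runoff depth / rainfall depth.
C = 30.7 / 67.4
  = 0.4555.

0.4555


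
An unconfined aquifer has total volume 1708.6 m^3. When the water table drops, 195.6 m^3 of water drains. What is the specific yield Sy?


Specific yield Sy = Volume drained / Total volume.
Sy = 195.6 / 1708.6
   = 0.1145.

0.1145


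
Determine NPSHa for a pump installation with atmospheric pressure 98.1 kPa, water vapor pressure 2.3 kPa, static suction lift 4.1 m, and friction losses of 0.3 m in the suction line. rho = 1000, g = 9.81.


NPSHa = p_atm/(rho*g) - z_s - hf_s - p_vap/(rho*g).
p_atm/(rho*g) = 98.1*1000 / (1000*9.81) = 10.0 m.
p_vap/(rho*g) = 2.3*1000 / (1000*9.81) = 0.234 m.
NPSHa = 10.0 - 4.1 - 0.3 - 0.234
      = 5.37 m.

5.37


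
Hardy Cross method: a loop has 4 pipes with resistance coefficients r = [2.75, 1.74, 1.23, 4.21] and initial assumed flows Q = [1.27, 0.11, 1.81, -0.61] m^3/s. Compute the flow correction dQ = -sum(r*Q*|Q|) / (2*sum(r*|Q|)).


Numerator terms (r*Q*|Q|): 2.75*1.27*|1.27| = 4.4355; 1.74*0.11*|0.11| = 0.0211; 1.23*1.81*|1.81| = 4.0296; 4.21*-0.61*|-0.61| = -1.5665.
Sum of numerator = 6.9196.
Denominator terms (r*|Q|): 2.75*|1.27| = 3.4925; 1.74*|0.11| = 0.1914; 1.23*|1.81| = 2.2263; 4.21*|-0.61| = 2.5681.
2 * sum of denominator = 2 * 8.4783 = 16.9566.
dQ = -6.9196 / 16.9566 = -0.4081 m^3/s.

-0.4081


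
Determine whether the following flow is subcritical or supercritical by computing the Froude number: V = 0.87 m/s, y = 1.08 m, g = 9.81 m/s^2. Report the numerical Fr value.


The Froude number is defined as Fr = V / sqrt(g*y).
g*y = 9.81 * 1.08 = 10.5948.
sqrt(g*y) = sqrt(10.5948) = 3.255.
Fr = 0.87 / 3.255 = 0.2673.
Since Fr < 1, the flow is subcritical.

0.2673


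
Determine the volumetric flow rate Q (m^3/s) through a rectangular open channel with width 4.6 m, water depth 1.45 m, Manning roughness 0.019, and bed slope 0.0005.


For a rectangular channel, the cross-sectional area A = b * y = 4.6 * 1.45 = 6.67 m^2.
The wetted perimeter P = b + 2y = 4.6 + 2*1.45 = 7.5 m.
Hydraulic radius R = A/P = 6.67/7.5 = 0.8893 m.
Velocity V = (1/n)*R^(2/3)*S^(1/2) = (1/0.019)*0.8893^(2/3)*0.0005^(1/2) = 1.0884 m/s.
Discharge Q = A * V = 6.67 * 1.0884 = 7.259 m^3/s.

7.259


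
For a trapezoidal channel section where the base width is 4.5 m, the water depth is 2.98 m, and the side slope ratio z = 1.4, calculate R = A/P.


For a trapezoidal section with side slope z:
A = (b + z*y)*y = (4.5 + 1.4*2.98)*2.98 = 25.843 m^2.
P = b + 2*y*sqrt(1 + z^2) = 4.5 + 2*2.98*sqrt(1 + 1.4^2) = 14.754 m.
R = A/P = 25.843 / 14.754 = 1.7516 m.

1.7516


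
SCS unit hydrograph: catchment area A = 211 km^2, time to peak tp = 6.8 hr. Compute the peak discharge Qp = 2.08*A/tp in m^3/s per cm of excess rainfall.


SCS formula: Qp = 2.08 * A / tp.
Qp = 2.08 * 211 / 6.8
   = 438.88 / 6.8
   = 64.54 m^3/s per cm.

64.54


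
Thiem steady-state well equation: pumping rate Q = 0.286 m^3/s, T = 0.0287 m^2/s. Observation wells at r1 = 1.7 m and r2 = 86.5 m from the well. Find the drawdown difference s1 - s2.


Thiem equation: s1 - s2 = Q/(2*pi*T) * ln(r2/r1).
ln(r2/r1) = ln(86.5/1.7) = 3.9295.
Q/(2*pi*T) = 0.286 / (2*pi*0.0287) = 0.286 / 0.1803 = 1.586.
s1 - s2 = 1.586 * 3.9295 = 6.2322 m.

6.2322


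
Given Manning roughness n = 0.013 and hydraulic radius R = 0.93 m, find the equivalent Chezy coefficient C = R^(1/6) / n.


The Chezy coefficient relates to Manning's n through C = R^(1/6) / n.
R^(1/6) = 0.93^(1/6) = 0.987978.
C = 0.987978 / 0.013 = 76.0 m^(1/2)/s.

76.0


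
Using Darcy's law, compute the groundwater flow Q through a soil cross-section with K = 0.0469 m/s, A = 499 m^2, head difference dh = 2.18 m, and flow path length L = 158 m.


Darcy's law: Q = K * A * i, where i = dh/L.
Hydraulic gradient i = 2.18 / 158 = 0.013797.
Q = 0.0469 * 499 * 0.013797
  = 0.3229 m^3/s.

0.3229


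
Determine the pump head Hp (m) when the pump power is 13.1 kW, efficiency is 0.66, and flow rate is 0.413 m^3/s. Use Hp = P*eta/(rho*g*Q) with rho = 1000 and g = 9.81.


Pump head formula: Hp = P * eta / (rho * g * Q).
Numerator: P * eta = 13.1 * 1000 * 0.66 = 8646.0 W.
Denominator: rho * g * Q = 1000 * 9.81 * 0.413 = 4051.53.
Hp = 8646.0 / 4051.53 = 2.13 m.

2.13


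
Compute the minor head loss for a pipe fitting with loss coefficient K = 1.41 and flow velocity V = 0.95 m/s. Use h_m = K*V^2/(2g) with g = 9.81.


Minor loss formula: h_m = K * V^2/(2g).
V^2 = 0.95^2 = 0.9025.
V^2/(2g) = 0.9025 / 19.62 = 0.046 m.
h_m = 1.41 * 0.046 = 0.0649 m.

0.0649


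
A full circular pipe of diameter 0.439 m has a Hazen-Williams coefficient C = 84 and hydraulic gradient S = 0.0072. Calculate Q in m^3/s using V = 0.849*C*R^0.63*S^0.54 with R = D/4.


For a full circular pipe, R = D/4 = 0.439/4 = 0.1098 m.
V = 0.849 * 84 * 0.1098^0.63 * 0.0072^0.54
  = 0.849 * 84 * 0.248574 * 0.069656
  = 1.2348 m/s.
Pipe area A = pi*D^2/4 = pi*0.439^2/4 = 0.1514 m^2.
Q = A * V = 0.1514 * 1.2348 = 0.1869 m^3/s.

0.1869


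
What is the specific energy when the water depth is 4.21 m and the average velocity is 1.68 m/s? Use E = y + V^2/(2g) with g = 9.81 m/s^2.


Specific energy E = y + V^2/(2g).
Velocity head = V^2/(2g) = 1.68^2 / (2*9.81) = 2.8224 / 19.62 = 0.1439 m.
E = 4.21 + 0.1439 = 4.3539 m.

4.3539


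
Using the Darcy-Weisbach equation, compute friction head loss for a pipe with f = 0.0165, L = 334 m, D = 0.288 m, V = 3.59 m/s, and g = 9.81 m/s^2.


Darcy-Weisbach equation: h_f = f * (L/D) * V^2/(2g).
f * L/D = 0.0165 * 334/0.288 = 19.1354.
V^2/(2g) = 3.59^2 / (2*9.81) = 12.8881 / 19.62 = 0.6569 m.
h_f = 19.1354 * 0.6569 = 12.57 m.

12.57


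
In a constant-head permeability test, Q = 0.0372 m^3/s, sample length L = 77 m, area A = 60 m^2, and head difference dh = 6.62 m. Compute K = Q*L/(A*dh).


From K = Q*L / (A*dh):
Numerator: Q*L = 0.0372 * 77 = 2.8644.
Denominator: A*dh = 60 * 6.62 = 397.2.
K = 2.8644 / 397.2 = 0.007211 m/s.

0.007211


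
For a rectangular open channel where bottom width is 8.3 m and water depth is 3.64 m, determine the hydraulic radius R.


For a rectangular section:
Flow area A = b * y = 8.3 * 3.64 = 30.21 m^2.
Wetted perimeter P = b + 2y = 8.3 + 2*3.64 = 15.58 m.
Hydraulic radius R = A/P = 30.21 / 15.58 = 1.9392 m.

1.9392


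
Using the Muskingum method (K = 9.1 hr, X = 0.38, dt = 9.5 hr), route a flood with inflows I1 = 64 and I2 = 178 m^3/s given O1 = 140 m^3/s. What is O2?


Muskingum coefficients:
denom = 2*K*(1-X) + dt = 2*9.1*(1-0.38) + 9.5 = 20.784.
C0 = (dt - 2*K*X)/denom = (9.5 - 2*9.1*0.38)/20.784 = 0.1243.
C1 = (dt + 2*K*X)/denom = (9.5 + 2*9.1*0.38)/20.784 = 0.7898.
C2 = (2*K*(1-X) - dt)/denom = 0.0858.
O2 = C0*I2 + C1*I1 + C2*O1
   = 0.1243*178 + 0.7898*64 + 0.0858*140
   = 84.7 m^3/s.

84.7


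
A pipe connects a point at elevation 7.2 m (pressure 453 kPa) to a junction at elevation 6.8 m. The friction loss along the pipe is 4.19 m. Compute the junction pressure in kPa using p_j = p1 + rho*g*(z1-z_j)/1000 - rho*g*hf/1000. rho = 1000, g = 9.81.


Junction pressure: p_j = p1 + rho*g*(z1 - z_j)/1000 - rho*g*hf/1000.
Elevation term = 1000*9.81*(7.2 - 6.8)/1000 = 3.924 kPa.
Friction term = 1000*9.81*4.19/1000 = 41.104 kPa.
p_j = 453 + 3.924 - 41.104 = 415.82 kPa.

415.82


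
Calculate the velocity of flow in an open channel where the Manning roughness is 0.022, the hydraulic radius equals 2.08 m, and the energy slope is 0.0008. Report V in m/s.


Manning's equation gives V = (1/n) * R^(2/3) * S^(1/2).
First, compute R^(2/3) = 2.08^(2/3) = 1.6295.
Next, S^(1/2) = 0.0008^(1/2) = 0.028284.
Then 1/n = 1/0.022 = 45.45.
V = 45.45 * 1.6295 * 0.028284 = 2.0949 m/s.

2.0949


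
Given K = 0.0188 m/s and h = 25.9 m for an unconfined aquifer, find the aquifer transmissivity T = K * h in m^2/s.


Transmissivity is defined as T = K * h.
T = 0.0188 * 25.9
  = 0.4869 m^2/s.

0.4869


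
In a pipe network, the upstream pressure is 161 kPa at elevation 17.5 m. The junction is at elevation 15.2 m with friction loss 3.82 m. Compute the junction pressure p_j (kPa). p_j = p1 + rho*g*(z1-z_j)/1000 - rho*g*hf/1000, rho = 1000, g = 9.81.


Junction pressure: p_j = p1 + rho*g*(z1 - z_j)/1000 - rho*g*hf/1000.
Elevation term = 1000*9.81*(17.5 - 15.2)/1000 = 22.563 kPa.
Friction term = 1000*9.81*3.82/1000 = 37.474 kPa.
p_j = 161 + 22.563 - 37.474 = 146.09 kPa.

146.09


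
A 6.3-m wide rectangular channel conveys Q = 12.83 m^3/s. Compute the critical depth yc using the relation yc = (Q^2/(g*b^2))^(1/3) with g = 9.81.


Using yc = (Q^2 / (g * b^2))^(1/3):
Q^2 = 12.83^2 = 164.61.
g * b^2 = 9.81 * 6.3^2 = 9.81 * 39.69 = 389.36.
Q^2 / (g*b^2) = 164.61 / 389.36 = 0.4228.
yc = 0.4228^(1/3) = 0.7505 m.

0.7505


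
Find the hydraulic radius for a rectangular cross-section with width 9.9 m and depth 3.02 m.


For a rectangular section:
Flow area A = b * y = 9.9 * 3.02 = 29.9 m^2.
Wetted perimeter P = b + 2y = 9.9 + 2*3.02 = 15.94 m.
Hydraulic radius R = A/P = 29.9 / 15.94 = 1.8757 m.

1.8757


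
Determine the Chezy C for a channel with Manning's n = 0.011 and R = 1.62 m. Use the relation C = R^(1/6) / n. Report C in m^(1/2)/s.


The Chezy coefficient relates to Manning's n through C = R^(1/6) / n.
R^(1/6) = 1.62^(1/6) = 1.083725.
C = 1.083725 / 0.011 = 98.52 m^(1/2)/s.

98.52


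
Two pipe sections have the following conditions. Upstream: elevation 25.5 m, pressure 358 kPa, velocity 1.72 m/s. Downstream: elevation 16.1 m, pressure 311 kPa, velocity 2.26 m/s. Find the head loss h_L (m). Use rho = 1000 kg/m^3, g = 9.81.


Total head at each section: H = z + p/(rho*g) + V^2/(2g).
H1 = 25.5 + 358*1000/(1000*9.81) + 1.72^2/(2*9.81)
   = 25.5 + 36.493 + 0.1508
   = 62.144 m.
H2 = 16.1 + 311*1000/(1000*9.81) + 2.26^2/(2*9.81)
   = 16.1 + 31.702 + 0.2603
   = 48.063 m.
h_L = H1 - H2 = 62.144 - 48.063 = 14.081 m.

14.081


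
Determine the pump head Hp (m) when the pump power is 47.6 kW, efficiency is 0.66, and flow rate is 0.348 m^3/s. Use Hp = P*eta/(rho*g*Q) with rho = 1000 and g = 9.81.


Pump head formula: Hp = P * eta / (rho * g * Q).
Numerator: P * eta = 47.6 * 1000 * 0.66 = 31416.0 W.
Denominator: rho * g * Q = 1000 * 9.81 * 0.348 = 3413.88.
Hp = 31416.0 / 3413.88 = 9.2 m.

9.2


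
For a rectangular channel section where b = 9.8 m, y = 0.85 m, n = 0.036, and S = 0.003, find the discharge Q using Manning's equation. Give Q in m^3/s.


For a rectangular channel, the cross-sectional area A = b * y = 9.8 * 0.85 = 8.33 m^2.
The wetted perimeter P = b + 2y = 9.8 + 2*0.85 = 11.5 m.
Hydraulic radius R = A/P = 8.33/11.5 = 0.7243 m.
Velocity V = (1/n)*R^(2/3)*S^(1/2) = (1/0.036)*0.7243^(2/3)*0.003^(1/2) = 1.2271 m/s.
Discharge Q = A * V = 8.33 * 1.2271 = 10.222 m^3/s.

10.222


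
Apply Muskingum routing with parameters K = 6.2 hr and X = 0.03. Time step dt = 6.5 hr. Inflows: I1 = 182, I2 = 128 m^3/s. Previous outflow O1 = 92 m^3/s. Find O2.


Muskingum coefficients:
denom = 2*K*(1-X) + dt = 2*6.2*(1-0.03) + 6.5 = 18.528.
C0 = (dt - 2*K*X)/denom = (6.5 - 2*6.2*0.03)/18.528 = 0.3307.
C1 = (dt + 2*K*X)/denom = (6.5 + 2*6.2*0.03)/18.528 = 0.3709.
C2 = (2*K*(1-X) - dt)/denom = 0.2984.
O2 = C0*I2 + C1*I1 + C2*O1
   = 0.3307*128 + 0.3709*182 + 0.2984*92
   = 137.29 m^3/s.

137.29


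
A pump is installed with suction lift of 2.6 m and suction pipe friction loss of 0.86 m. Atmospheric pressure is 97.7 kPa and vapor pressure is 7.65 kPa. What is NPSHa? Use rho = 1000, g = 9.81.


NPSHa = p_atm/(rho*g) - z_s - hf_s - p_vap/(rho*g).
p_atm/(rho*g) = 97.7*1000 / (1000*9.81) = 9.959 m.
p_vap/(rho*g) = 7.65*1000 / (1000*9.81) = 0.78 m.
NPSHa = 9.959 - 2.6 - 0.86 - 0.78
      = 5.72 m.

5.72


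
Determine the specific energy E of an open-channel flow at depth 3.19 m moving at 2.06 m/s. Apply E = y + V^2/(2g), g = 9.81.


Specific energy E = y + V^2/(2g).
Velocity head = V^2/(2g) = 2.06^2 / (2*9.81) = 4.2436 / 19.62 = 0.2163 m.
E = 3.19 + 0.2163 = 3.4063 m.

3.4063


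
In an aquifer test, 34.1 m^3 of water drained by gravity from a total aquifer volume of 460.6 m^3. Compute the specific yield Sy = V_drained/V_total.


Specific yield Sy = Volume drained / Total volume.
Sy = 34.1 / 460.6
   = 0.074.

0.074


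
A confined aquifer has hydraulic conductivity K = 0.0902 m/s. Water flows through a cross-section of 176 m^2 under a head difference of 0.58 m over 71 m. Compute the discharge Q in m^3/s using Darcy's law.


Darcy's law: Q = K * A * i, where i = dh/L.
Hydraulic gradient i = 0.58 / 71 = 0.008169.
Q = 0.0902 * 176 * 0.008169
  = 0.1297 m^3/s.

0.1297


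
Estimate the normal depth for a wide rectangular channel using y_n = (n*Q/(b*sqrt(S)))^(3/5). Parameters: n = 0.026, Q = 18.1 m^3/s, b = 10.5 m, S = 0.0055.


We use the wide-channel approximation y_n = (n*Q/(b*sqrt(S)))^(3/5).
sqrt(S) = sqrt(0.0055) = 0.074162.
Numerator: n*Q = 0.026 * 18.1 = 0.4706.
Denominator: b*sqrt(S) = 10.5 * 0.074162 = 0.778701.
arg = 0.6043.
y_n = 0.6043^(3/5) = 0.7392 m.

0.7392


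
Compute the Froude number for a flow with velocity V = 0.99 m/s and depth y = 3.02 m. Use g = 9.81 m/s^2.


The Froude number is defined as Fr = V / sqrt(g*y).
g*y = 9.81 * 3.02 = 29.6262.
sqrt(g*y) = sqrt(29.6262) = 5.443.
Fr = 0.99 / 5.443 = 0.1819.

0.1819


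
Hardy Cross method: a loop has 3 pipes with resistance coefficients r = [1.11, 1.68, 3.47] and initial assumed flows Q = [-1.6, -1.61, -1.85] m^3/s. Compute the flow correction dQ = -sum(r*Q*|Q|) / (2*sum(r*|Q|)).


Numerator terms (r*Q*|Q|): 1.11*-1.6*|-1.6| = -2.8416; 1.68*-1.61*|-1.61| = -4.3547; 3.47*-1.85*|-1.85| = -11.8761.
Sum of numerator = -19.0724.
Denominator terms (r*|Q|): 1.11*|-1.6| = 1.776; 1.68*|-1.61| = 2.7048; 3.47*|-1.85| = 6.4195.
2 * sum of denominator = 2 * 10.9003 = 21.8006.
dQ = --19.0724 / 21.8006 = 0.8749 m^3/s.

0.8749


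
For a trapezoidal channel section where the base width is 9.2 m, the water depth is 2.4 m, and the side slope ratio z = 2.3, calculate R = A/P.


For a trapezoidal section with side slope z:
A = (b + z*y)*y = (9.2 + 2.3*2.4)*2.4 = 35.328 m^2.
P = b + 2*y*sqrt(1 + z^2) = 9.2 + 2*2.4*sqrt(1 + 2.3^2) = 21.238 m.
R = A/P = 35.328 / 21.238 = 1.6634 m.

1.6634


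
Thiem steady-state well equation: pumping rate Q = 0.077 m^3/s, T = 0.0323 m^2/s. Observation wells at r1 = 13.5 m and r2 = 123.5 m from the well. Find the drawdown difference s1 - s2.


Thiem equation: s1 - s2 = Q/(2*pi*T) * ln(r2/r1).
ln(r2/r1) = ln(123.5/13.5) = 2.2136.
Q/(2*pi*T) = 0.077 / (2*pi*0.0323) = 0.077 / 0.2029 = 0.3794.
s1 - s2 = 0.3794 * 2.2136 = 0.8398 m.

0.8398


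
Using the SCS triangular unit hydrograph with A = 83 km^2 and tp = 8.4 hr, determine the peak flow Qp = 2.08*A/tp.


SCS formula: Qp = 2.08 * A / tp.
Qp = 2.08 * 83 / 8.4
   = 172.64 / 8.4
   = 20.55 m^3/s per cm.

20.55


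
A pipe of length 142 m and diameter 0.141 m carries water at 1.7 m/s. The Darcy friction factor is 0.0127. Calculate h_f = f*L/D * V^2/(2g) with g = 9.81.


Darcy-Weisbach equation: h_f = f * (L/D) * V^2/(2g).
f * L/D = 0.0127 * 142/0.141 = 12.7901.
V^2/(2g) = 1.7^2 / (2*9.81) = 2.89 / 19.62 = 0.1473 m.
h_f = 12.7901 * 0.1473 = 1.884 m.

1.884


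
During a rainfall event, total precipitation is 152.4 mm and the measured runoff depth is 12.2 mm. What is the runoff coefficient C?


The runoff coefficient C = runoff depth / rainfall depth.
C = 12.2 / 152.4
  = 0.0801.

0.0801


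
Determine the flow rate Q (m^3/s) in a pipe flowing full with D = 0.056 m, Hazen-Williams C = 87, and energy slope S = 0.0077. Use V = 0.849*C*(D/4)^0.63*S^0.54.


For a full circular pipe, R = D/4 = 0.056/4 = 0.014 m.
V = 0.849 * 87 * 0.014^0.63 * 0.0077^0.54
  = 0.849 * 87 * 0.06793 * 0.072228
  = 0.3624 m/s.
Pipe area A = pi*D^2/4 = pi*0.056^2/4 = 0.0025 m^2.
Q = A * V = 0.0025 * 0.3624 = 0.0009 m^3/s.

0.0009


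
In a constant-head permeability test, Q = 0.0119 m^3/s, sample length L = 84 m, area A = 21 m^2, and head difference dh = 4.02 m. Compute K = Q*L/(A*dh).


From K = Q*L / (A*dh):
Numerator: Q*L = 0.0119 * 84 = 0.9996.
Denominator: A*dh = 21 * 4.02 = 84.42.
K = 0.9996 / 84.42 = 0.011841 m/s.

0.011841


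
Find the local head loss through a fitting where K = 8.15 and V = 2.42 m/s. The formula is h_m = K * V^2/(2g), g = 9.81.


Minor loss formula: h_m = K * V^2/(2g).
V^2 = 2.42^2 = 5.8564.
V^2/(2g) = 5.8564 / 19.62 = 0.2985 m.
h_m = 8.15 * 0.2985 = 2.4327 m.

2.4327


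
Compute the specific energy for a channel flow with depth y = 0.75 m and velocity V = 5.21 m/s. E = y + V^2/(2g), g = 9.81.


Specific energy E = y + V^2/(2g).
Velocity head = V^2/(2g) = 5.21^2 / (2*9.81) = 27.1441 / 19.62 = 1.3835 m.
E = 0.75 + 1.3835 = 2.1335 m.

2.1335


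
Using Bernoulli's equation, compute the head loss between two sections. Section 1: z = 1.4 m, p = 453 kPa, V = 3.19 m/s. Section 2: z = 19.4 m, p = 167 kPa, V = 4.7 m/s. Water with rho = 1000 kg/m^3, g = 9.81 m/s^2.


Total head at each section: H = z + p/(rho*g) + V^2/(2g).
H1 = 1.4 + 453*1000/(1000*9.81) + 3.19^2/(2*9.81)
   = 1.4 + 46.177 + 0.5187
   = 48.096 m.
H2 = 19.4 + 167*1000/(1000*9.81) + 4.7^2/(2*9.81)
   = 19.4 + 17.023 + 1.1259
   = 37.549 m.
h_L = H1 - H2 = 48.096 - 37.549 = 10.547 m.

10.547


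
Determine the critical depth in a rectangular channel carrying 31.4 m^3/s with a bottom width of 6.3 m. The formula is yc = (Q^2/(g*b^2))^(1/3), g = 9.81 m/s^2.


Using yc = (Q^2 / (g * b^2))^(1/3):
Q^2 = 31.4^2 = 985.96.
g * b^2 = 9.81 * 6.3^2 = 9.81 * 39.69 = 389.36.
Q^2 / (g*b^2) = 985.96 / 389.36 = 2.5323.
yc = 2.5323^(1/3) = 1.363 m.

1.363


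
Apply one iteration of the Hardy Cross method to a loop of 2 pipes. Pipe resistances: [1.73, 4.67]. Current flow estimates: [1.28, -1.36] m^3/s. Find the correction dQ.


Numerator terms (r*Q*|Q|): 1.73*1.28*|1.28| = 2.8344; 4.67*-1.36*|-1.36| = -8.6376.
Sum of numerator = -5.8032.
Denominator terms (r*|Q|): 1.73*|1.28| = 2.2144; 4.67*|-1.36| = 6.3512.
2 * sum of denominator = 2 * 8.5656 = 17.1312.
dQ = --5.8032 / 17.1312 = 0.3388 m^3/s.

0.3388


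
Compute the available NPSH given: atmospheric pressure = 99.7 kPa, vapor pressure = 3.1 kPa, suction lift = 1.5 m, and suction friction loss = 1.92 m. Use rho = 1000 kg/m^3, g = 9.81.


NPSHa = p_atm/(rho*g) - z_s - hf_s - p_vap/(rho*g).
p_atm/(rho*g) = 99.7*1000 / (1000*9.81) = 10.163 m.
p_vap/(rho*g) = 3.1*1000 / (1000*9.81) = 0.316 m.
NPSHa = 10.163 - 1.5 - 1.92 - 0.316
      = 6.43 m.

6.43


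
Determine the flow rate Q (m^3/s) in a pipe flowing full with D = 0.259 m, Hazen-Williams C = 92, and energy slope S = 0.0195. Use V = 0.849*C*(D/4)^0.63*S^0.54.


For a full circular pipe, R = D/4 = 0.259/4 = 0.0648 m.
V = 0.849 * 92 * 0.0648^0.63 * 0.0195^0.54
  = 0.849 * 92 * 0.178271 * 0.119294
  = 1.6611 m/s.
Pipe area A = pi*D^2/4 = pi*0.259^2/4 = 0.0527 m^2.
Q = A * V = 0.0527 * 1.6611 = 0.0875 m^3/s.

0.0875


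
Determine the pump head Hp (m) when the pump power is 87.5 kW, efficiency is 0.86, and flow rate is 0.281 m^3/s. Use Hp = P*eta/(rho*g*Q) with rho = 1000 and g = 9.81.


Pump head formula: Hp = P * eta / (rho * g * Q).
Numerator: P * eta = 87.5 * 1000 * 0.86 = 75250.0 W.
Denominator: rho * g * Q = 1000 * 9.81 * 0.281 = 2756.61.
Hp = 75250.0 / 2756.61 = 27.3 m.

27.3


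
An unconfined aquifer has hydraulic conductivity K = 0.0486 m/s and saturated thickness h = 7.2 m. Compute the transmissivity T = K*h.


Transmissivity is defined as T = K * h.
T = 0.0486 * 7.2
  = 0.3499 m^2/s.

0.3499


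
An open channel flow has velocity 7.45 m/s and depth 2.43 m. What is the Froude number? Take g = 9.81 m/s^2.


The Froude number is defined as Fr = V / sqrt(g*y).
g*y = 9.81 * 2.43 = 23.8383.
sqrt(g*y) = sqrt(23.8383) = 4.8824.
Fr = 7.45 / 4.8824 = 1.5259.

1.5259


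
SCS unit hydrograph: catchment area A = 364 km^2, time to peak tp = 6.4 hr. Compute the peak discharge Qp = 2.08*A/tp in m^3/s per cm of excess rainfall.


SCS formula: Qp = 2.08 * A / tp.
Qp = 2.08 * 364 / 6.4
   = 757.12 / 6.4
   = 118.3 m^3/s per cm.

118.3


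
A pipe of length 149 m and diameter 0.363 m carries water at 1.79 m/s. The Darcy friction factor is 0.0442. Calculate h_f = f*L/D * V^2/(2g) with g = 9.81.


Darcy-Weisbach equation: h_f = f * (L/D) * V^2/(2g).
f * L/D = 0.0442 * 149/0.363 = 18.1427.
V^2/(2g) = 1.79^2 / (2*9.81) = 3.2041 / 19.62 = 0.1633 m.
h_f = 18.1427 * 0.1633 = 2.963 m.

2.963


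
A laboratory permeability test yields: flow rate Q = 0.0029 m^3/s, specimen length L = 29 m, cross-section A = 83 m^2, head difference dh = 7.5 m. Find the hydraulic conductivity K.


From K = Q*L / (A*dh):
Numerator: Q*L = 0.0029 * 29 = 0.0841.
Denominator: A*dh = 83 * 7.5 = 622.5.
K = 0.0841 / 622.5 = 0.000135 m/s.

0.000135


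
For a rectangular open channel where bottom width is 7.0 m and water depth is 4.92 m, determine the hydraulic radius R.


For a rectangular section:
Flow area A = b * y = 7.0 * 4.92 = 34.44 m^2.
Wetted perimeter P = b + 2y = 7.0 + 2*4.92 = 16.84 m.
Hydraulic radius R = A/P = 34.44 / 16.84 = 2.0451 m.

2.0451


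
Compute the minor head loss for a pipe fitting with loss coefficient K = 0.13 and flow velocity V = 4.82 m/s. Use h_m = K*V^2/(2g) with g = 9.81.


Minor loss formula: h_m = K * V^2/(2g).
V^2 = 4.82^2 = 23.2324.
V^2/(2g) = 23.2324 / 19.62 = 1.1841 m.
h_m = 0.13 * 1.1841 = 0.1539 m.

0.1539


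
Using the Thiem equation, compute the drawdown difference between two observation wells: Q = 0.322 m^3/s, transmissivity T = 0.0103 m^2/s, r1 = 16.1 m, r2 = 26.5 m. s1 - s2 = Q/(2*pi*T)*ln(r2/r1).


Thiem equation: s1 - s2 = Q/(2*pi*T) * ln(r2/r1).
ln(r2/r1) = ln(26.5/16.1) = 0.4983.
Q/(2*pi*T) = 0.322 / (2*pi*0.0103) = 0.322 / 0.0647 = 4.9755.
s1 - s2 = 4.9755 * 0.4983 = 2.4794 m.

2.4794


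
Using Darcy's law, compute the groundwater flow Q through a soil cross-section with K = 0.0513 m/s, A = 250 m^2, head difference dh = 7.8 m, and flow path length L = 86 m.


Darcy's law: Q = K * A * i, where i = dh/L.
Hydraulic gradient i = 7.8 / 86 = 0.090698.
Q = 0.0513 * 250 * 0.090698
  = 1.1632 m^3/s.

1.1632


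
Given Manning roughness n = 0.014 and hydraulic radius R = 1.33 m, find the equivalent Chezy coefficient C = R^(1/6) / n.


The Chezy coefficient relates to Manning's n through C = R^(1/6) / n.
R^(1/6) = 1.33^(1/6) = 1.048677.
C = 1.048677 / 0.014 = 74.91 m^(1/2)/s.

74.91


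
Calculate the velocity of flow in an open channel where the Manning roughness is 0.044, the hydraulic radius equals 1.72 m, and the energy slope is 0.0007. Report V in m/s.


Manning's equation gives V = (1/n) * R^(2/3) * S^(1/2).
First, compute R^(2/3) = 1.72^(2/3) = 1.4356.
Next, S^(1/2) = 0.0007^(1/2) = 0.026458.
Then 1/n = 1/0.044 = 22.73.
V = 22.73 * 1.4356 * 0.026458 = 0.8632 m/s.

0.8632


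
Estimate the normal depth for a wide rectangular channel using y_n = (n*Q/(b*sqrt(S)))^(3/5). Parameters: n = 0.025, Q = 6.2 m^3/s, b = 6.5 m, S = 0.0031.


We use the wide-channel approximation y_n = (n*Q/(b*sqrt(S)))^(3/5).
sqrt(S) = sqrt(0.0031) = 0.055678.
Numerator: n*Q = 0.025 * 6.2 = 0.155.
Denominator: b*sqrt(S) = 6.5 * 0.055678 = 0.361907.
arg = 0.4283.
y_n = 0.4283^(3/5) = 0.6012 m.

0.6012


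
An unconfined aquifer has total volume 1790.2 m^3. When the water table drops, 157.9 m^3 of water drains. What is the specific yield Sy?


Specific yield Sy = Volume drained / Total volume.
Sy = 157.9 / 1790.2
   = 0.0882.

0.0882


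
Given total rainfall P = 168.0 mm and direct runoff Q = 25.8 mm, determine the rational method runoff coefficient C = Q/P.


The runoff coefficient C = runoff depth / rainfall depth.
C = 25.8 / 168.0
  = 0.1536.

0.1536


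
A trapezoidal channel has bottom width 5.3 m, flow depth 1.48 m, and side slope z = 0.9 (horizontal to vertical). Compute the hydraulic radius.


For a trapezoidal section with side slope z:
A = (b + z*y)*y = (5.3 + 0.9*1.48)*1.48 = 9.815 m^2.
P = b + 2*y*sqrt(1 + z^2) = 5.3 + 2*1.48*sqrt(1 + 0.9^2) = 9.282 m.
R = A/P = 9.815 / 9.282 = 1.0574 m.

1.0574


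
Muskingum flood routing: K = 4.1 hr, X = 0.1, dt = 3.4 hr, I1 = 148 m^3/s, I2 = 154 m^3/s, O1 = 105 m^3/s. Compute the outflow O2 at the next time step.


Muskingum coefficients:
denom = 2*K*(1-X) + dt = 2*4.1*(1-0.1) + 3.4 = 10.78.
C0 = (dt - 2*K*X)/denom = (3.4 - 2*4.1*0.1)/10.78 = 0.2393.
C1 = (dt + 2*K*X)/denom = (3.4 + 2*4.1*0.1)/10.78 = 0.3915.
C2 = (2*K*(1-X) - dt)/denom = 0.3692.
O2 = C0*I2 + C1*I1 + C2*O1
   = 0.2393*154 + 0.3915*148 + 0.3692*105
   = 133.56 m^3/s.

133.56


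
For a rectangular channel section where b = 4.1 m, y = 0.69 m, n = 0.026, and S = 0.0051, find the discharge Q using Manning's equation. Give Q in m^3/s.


For a rectangular channel, the cross-sectional area A = b * y = 4.1 * 0.69 = 2.83 m^2.
The wetted perimeter P = b + 2y = 4.1 + 2*0.69 = 5.48 m.
Hydraulic radius R = A/P = 2.83/5.48 = 0.5162 m.
Velocity V = (1/n)*R^(2/3)*S^(1/2) = (1/0.026)*0.5162^(2/3)*0.0051^(1/2) = 1.7676 m/s.
Discharge Q = A * V = 2.83 * 1.7676 = 5.0 m^3/s.

5.0


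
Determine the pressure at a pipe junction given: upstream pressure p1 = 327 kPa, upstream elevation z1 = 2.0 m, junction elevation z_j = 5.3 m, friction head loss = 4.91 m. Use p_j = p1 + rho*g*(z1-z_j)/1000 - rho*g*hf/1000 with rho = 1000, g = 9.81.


Junction pressure: p_j = p1 + rho*g*(z1 - z_j)/1000 - rho*g*hf/1000.
Elevation term = 1000*9.81*(2.0 - 5.3)/1000 = -32.373 kPa.
Friction term = 1000*9.81*4.91/1000 = 48.167 kPa.
p_j = 327 + -32.373 - 48.167 = 246.46 kPa.

246.46


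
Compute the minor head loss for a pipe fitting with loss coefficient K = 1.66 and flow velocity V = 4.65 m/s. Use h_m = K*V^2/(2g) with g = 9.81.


Minor loss formula: h_m = K * V^2/(2g).
V^2 = 4.65^2 = 21.6225.
V^2/(2g) = 21.6225 / 19.62 = 1.1021 m.
h_m = 1.66 * 1.1021 = 1.8294 m.

1.8294


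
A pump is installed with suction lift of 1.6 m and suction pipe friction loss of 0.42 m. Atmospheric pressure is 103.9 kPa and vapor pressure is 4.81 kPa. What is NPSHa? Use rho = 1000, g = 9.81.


NPSHa = p_atm/(rho*g) - z_s - hf_s - p_vap/(rho*g).
p_atm/(rho*g) = 103.9*1000 / (1000*9.81) = 10.591 m.
p_vap/(rho*g) = 4.81*1000 / (1000*9.81) = 0.49 m.
NPSHa = 10.591 - 1.6 - 0.42 - 0.49
      = 8.08 m.

8.08


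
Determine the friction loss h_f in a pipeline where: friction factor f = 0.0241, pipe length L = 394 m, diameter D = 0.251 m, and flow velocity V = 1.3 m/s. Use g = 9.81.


Darcy-Weisbach equation: h_f = f * (L/D) * V^2/(2g).
f * L/D = 0.0241 * 394/0.251 = 37.8303.
V^2/(2g) = 1.3^2 / (2*9.81) = 1.69 / 19.62 = 0.0861 m.
h_f = 37.8303 * 0.0861 = 3.259 m.

3.259


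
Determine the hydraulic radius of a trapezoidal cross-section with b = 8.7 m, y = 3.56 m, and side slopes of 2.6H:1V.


For a trapezoidal section with side slope z:
A = (b + z*y)*y = (8.7 + 2.6*3.56)*3.56 = 63.923 m^2.
P = b + 2*y*sqrt(1 + z^2) = 8.7 + 2*3.56*sqrt(1 + 2.6^2) = 28.534 m.
R = A/P = 63.923 / 28.534 = 2.2403 m.

2.2403


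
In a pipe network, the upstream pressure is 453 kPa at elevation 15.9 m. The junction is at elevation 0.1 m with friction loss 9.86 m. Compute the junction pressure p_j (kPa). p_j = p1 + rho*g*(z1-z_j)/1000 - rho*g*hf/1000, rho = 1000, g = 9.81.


Junction pressure: p_j = p1 + rho*g*(z1 - z_j)/1000 - rho*g*hf/1000.
Elevation term = 1000*9.81*(15.9 - 0.1)/1000 = 154.998 kPa.
Friction term = 1000*9.81*9.86/1000 = 96.727 kPa.
p_j = 453 + 154.998 - 96.727 = 511.27 kPa.

511.27


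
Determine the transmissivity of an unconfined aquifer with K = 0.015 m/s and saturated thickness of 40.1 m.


Transmissivity is defined as T = K * h.
T = 0.015 * 40.1
  = 0.6015 m^2/s.

0.6015


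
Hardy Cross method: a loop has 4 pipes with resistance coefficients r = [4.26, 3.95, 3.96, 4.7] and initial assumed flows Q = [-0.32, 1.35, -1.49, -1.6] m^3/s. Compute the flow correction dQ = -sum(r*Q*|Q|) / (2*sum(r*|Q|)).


Numerator terms (r*Q*|Q|): 4.26*-0.32*|-0.32| = -0.4362; 3.95*1.35*|1.35| = 7.1989; 3.96*-1.49*|-1.49| = -8.7916; 4.7*-1.6*|-1.6| = -12.032.
Sum of numerator = -14.0609.
Denominator terms (r*|Q|): 4.26*|-0.32| = 1.3632; 3.95*|1.35| = 5.3325; 3.96*|-1.49| = 5.9004; 4.7*|-1.6| = 7.52.
2 * sum of denominator = 2 * 20.1161 = 40.2322.
dQ = --14.0609 / 40.2322 = 0.3495 m^3/s.

0.3495


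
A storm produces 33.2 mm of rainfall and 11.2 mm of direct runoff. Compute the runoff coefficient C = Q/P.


The runoff coefficient C = runoff depth / rainfall depth.
C = 11.2 / 33.2
  = 0.3373.

0.3373


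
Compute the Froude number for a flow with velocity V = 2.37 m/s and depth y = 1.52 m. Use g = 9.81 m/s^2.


The Froude number is defined as Fr = V / sqrt(g*y).
g*y = 9.81 * 1.52 = 14.9112.
sqrt(g*y) = sqrt(14.9112) = 3.8615.
Fr = 2.37 / 3.8615 = 0.6138.

0.6138


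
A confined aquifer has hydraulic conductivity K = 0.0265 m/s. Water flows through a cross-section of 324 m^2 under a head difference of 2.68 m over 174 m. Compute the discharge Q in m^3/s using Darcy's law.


Darcy's law: Q = K * A * i, where i = dh/L.
Hydraulic gradient i = 2.68 / 174 = 0.015402.
Q = 0.0265 * 324 * 0.015402
  = 0.1322 m^3/s.

0.1322


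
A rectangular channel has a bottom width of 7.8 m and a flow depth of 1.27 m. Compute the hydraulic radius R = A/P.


For a rectangular section:
Flow area A = b * y = 7.8 * 1.27 = 9.91 m^2.
Wetted perimeter P = b + 2y = 7.8 + 2*1.27 = 10.34 m.
Hydraulic radius R = A/P = 9.91 / 10.34 = 0.958 m.

0.958


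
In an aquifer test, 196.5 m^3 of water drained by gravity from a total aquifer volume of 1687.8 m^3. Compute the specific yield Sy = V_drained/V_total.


Specific yield Sy = Volume drained / Total volume.
Sy = 196.5 / 1687.8
   = 0.1164.

0.1164


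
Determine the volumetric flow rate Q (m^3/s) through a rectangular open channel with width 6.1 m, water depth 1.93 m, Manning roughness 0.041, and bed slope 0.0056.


For a rectangular channel, the cross-sectional area A = b * y = 6.1 * 1.93 = 11.77 m^2.
The wetted perimeter P = b + 2y = 6.1 + 2*1.93 = 9.96 m.
Hydraulic radius R = A/P = 11.77/9.96 = 1.182 m.
Velocity V = (1/n)*R^(2/3)*S^(1/2) = (1/0.041)*1.182^(2/3)*0.0056^(1/2) = 2.0405 m/s.
Discharge Q = A * V = 11.77 * 2.0405 = 24.022 m^3/s.

24.022


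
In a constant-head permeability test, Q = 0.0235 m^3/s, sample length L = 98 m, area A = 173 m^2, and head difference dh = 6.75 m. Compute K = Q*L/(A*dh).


From K = Q*L / (A*dh):
Numerator: Q*L = 0.0235 * 98 = 2.303.
Denominator: A*dh = 173 * 6.75 = 1167.75.
K = 2.303 / 1167.75 = 0.001972 m/s.

0.001972


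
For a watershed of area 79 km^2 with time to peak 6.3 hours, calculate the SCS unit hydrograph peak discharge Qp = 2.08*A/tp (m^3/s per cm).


SCS formula: Qp = 2.08 * A / tp.
Qp = 2.08 * 79 / 6.3
   = 164.32 / 6.3
   = 26.08 m^3/s per cm.

26.08


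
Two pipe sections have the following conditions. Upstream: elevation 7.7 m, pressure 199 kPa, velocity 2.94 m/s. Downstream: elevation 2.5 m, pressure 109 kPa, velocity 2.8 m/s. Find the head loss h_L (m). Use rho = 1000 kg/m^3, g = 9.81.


Total head at each section: H = z + p/(rho*g) + V^2/(2g).
H1 = 7.7 + 199*1000/(1000*9.81) + 2.94^2/(2*9.81)
   = 7.7 + 20.285 + 0.4406
   = 28.426 m.
H2 = 2.5 + 109*1000/(1000*9.81) + 2.8^2/(2*9.81)
   = 2.5 + 11.111 + 0.3996
   = 14.011 m.
h_L = H1 - H2 = 28.426 - 14.011 = 14.415 m.

14.415


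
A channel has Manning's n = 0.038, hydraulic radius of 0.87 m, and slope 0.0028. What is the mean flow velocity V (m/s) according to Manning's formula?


Manning's equation gives V = (1/n) * R^(2/3) * S^(1/2).
First, compute R^(2/3) = 0.87^(2/3) = 0.9113.
Next, S^(1/2) = 0.0028^(1/2) = 0.052915.
Then 1/n = 1/0.038 = 26.32.
V = 26.32 * 0.9113 * 0.052915 = 1.269 m/s.

1.269


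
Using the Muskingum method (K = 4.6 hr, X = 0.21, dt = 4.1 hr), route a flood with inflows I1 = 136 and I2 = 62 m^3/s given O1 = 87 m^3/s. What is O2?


Muskingum coefficients:
denom = 2*K*(1-X) + dt = 2*4.6*(1-0.21) + 4.1 = 11.368.
C0 = (dt - 2*K*X)/denom = (4.1 - 2*4.6*0.21)/11.368 = 0.1907.
C1 = (dt + 2*K*X)/denom = (4.1 + 2*4.6*0.21)/11.368 = 0.5306.
C2 = (2*K*(1-X) - dt)/denom = 0.2787.
O2 = C0*I2 + C1*I1 + C2*O1
   = 0.1907*62 + 0.5306*136 + 0.2787*87
   = 108.23 m^3/s.

108.23


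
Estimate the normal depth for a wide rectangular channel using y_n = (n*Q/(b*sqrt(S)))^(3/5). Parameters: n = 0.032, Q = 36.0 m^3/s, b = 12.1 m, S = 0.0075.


We use the wide-channel approximation y_n = (n*Q/(b*sqrt(S)))^(3/5).
sqrt(S) = sqrt(0.0075) = 0.086603.
Numerator: n*Q = 0.032 * 36.0 = 1.152.
Denominator: b*sqrt(S) = 12.1 * 0.086603 = 1.047896.
arg = 1.0994.
y_n = 1.0994^(3/5) = 1.0585 m.

1.0585


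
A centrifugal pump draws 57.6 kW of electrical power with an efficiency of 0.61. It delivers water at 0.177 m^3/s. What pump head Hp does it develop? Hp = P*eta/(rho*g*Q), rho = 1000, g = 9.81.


Pump head formula: Hp = P * eta / (rho * g * Q).
Numerator: P * eta = 57.6 * 1000 * 0.61 = 35136.0 W.
Denominator: rho * g * Q = 1000 * 9.81 * 0.177 = 1736.37.
Hp = 35136.0 / 1736.37 = 20.24 m.

20.24


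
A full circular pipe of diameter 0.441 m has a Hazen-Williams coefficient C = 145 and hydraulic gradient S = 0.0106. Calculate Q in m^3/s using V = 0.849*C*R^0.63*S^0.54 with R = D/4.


For a full circular pipe, R = D/4 = 0.441/4 = 0.1103 m.
V = 0.849 * 145 * 0.1103^0.63 * 0.0106^0.54
  = 0.849 * 145 * 0.249286 * 0.085835
  = 2.6341 m/s.
Pipe area A = pi*D^2/4 = pi*0.441^2/4 = 0.1527 m^2.
Q = A * V = 0.1527 * 2.6341 = 0.4024 m^3/s.

0.4024


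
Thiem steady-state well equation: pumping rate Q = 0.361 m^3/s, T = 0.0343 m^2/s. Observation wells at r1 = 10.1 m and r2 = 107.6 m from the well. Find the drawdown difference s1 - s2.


Thiem equation: s1 - s2 = Q/(2*pi*T) * ln(r2/r1).
ln(r2/r1) = ln(107.6/10.1) = 2.3659.
Q/(2*pi*T) = 0.361 / (2*pi*0.0343) = 0.361 / 0.2155 = 1.6751.
s1 - s2 = 1.6751 * 2.3659 = 3.963 m.

3.963


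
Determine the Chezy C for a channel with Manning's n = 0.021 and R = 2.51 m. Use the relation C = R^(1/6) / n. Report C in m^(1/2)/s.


The Chezy coefficient relates to Manning's n through C = R^(1/6) / n.
R^(1/6) = 2.51^(1/6) = 1.165768.
C = 1.165768 / 0.021 = 55.51 m^(1/2)/s.

55.51


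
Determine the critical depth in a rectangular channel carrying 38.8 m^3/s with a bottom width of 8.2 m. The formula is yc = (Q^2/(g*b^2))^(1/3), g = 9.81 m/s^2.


Using yc = (Q^2 / (g * b^2))^(1/3):
Q^2 = 38.8^2 = 1505.44.
g * b^2 = 9.81 * 8.2^2 = 9.81 * 67.24 = 659.62.
Q^2 / (g*b^2) = 1505.44 / 659.62 = 2.2823.
yc = 2.2823^(1/3) = 1.3166 m.

1.3166


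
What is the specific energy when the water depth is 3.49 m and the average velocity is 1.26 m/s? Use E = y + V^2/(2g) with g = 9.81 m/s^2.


Specific energy E = y + V^2/(2g).
Velocity head = V^2/(2g) = 1.26^2 / (2*9.81) = 1.5876 / 19.62 = 0.0809 m.
E = 3.49 + 0.0809 = 3.5709 m.

3.5709


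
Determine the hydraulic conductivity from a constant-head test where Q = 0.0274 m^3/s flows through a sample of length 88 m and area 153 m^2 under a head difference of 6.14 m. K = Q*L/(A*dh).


From K = Q*L / (A*dh):
Numerator: Q*L = 0.0274 * 88 = 2.4112.
Denominator: A*dh = 153 * 6.14 = 939.42.
K = 2.4112 / 939.42 = 0.002567 m/s.

0.002567


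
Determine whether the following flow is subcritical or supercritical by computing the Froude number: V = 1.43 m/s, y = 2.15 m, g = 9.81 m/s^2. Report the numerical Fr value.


The Froude number is defined as Fr = V / sqrt(g*y).
g*y = 9.81 * 2.15 = 21.0915.
sqrt(g*y) = sqrt(21.0915) = 4.5925.
Fr = 1.43 / 4.5925 = 0.3114.
Since Fr < 1, the flow is subcritical.

0.3114


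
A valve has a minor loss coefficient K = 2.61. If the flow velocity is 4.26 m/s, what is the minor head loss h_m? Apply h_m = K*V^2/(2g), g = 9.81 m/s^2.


Minor loss formula: h_m = K * V^2/(2g).
V^2 = 4.26^2 = 18.1476.
V^2/(2g) = 18.1476 / 19.62 = 0.925 m.
h_m = 2.61 * 0.925 = 2.4141 m.

2.4141


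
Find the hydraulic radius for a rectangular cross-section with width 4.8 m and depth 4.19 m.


For a rectangular section:
Flow area A = b * y = 4.8 * 4.19 = 20.11 m^2.
Wetted perimeter P = b + 2y = 4.8 + 2*4.19 = 13.18 m.
Hydraulic radius R = A/P = 20.11 / 13.18 = 1.5259 m.

1.5259


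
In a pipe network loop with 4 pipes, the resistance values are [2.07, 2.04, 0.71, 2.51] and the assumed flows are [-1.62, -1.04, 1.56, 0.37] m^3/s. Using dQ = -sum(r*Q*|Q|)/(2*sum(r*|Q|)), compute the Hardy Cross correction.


Numerator terms (r*Q*|Q|): 2.07*-1.62*|-1.62| = -5.4325; 2.04*-1.04*|-1.04| = -2.2065; 0.71*1.56*|1.56| = 1.7279; 2.51*0.37*|0.37| = 0.3436.
Sum of numerator = -5.5675.
Denominator terms (r*|Q|): 2.07*|-1.62| = 3.3534; 2.04*|-1.04| = 2.1216; 0.71*|1.56| = 1.1076; 2.51*|0.37| = 0.9287.
2 * sum of denominator = 2 * 7.5113 = 15.0226.
dQ = --5.5675 / 15.0226 = 0.3706 m^3/s.

0.3706


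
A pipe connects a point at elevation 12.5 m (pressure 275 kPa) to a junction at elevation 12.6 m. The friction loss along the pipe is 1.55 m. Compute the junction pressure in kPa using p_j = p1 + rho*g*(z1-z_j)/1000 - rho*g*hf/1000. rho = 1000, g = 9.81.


Junction pressure: p_j = p1 + rho*g*(z1 - z_j)/1000 - rho*g*hf/1000.
Elevation term = 1000*9.81*(12.5 - 12.6)/1000 = -0.981 kPa.
Friction term = 1000*9.81*1.55/1000 = 15.206 kPa.
p_j = 275 + -0.981 - 15.206 = 258.81 kPa.

258.81


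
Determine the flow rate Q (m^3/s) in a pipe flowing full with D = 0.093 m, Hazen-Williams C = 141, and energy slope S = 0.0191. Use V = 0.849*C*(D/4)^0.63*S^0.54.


For a full circular pipe, R = D/4 = 0.093/4 = 0.0232 m.
V = 0.849 * 141 * 0.0232^0.63 * 0.0191^0.54
  = 0.849 * 141 * 0.093508 * 0.117966
  = 1.3205 m/s.
Pipe area A = pi*D^2/4 = pi*0.093^2/4 = 0.0068 m^2.
Q = A * V = 0.0068 * 1.3205 = 0.009 m^3/s.

0.009


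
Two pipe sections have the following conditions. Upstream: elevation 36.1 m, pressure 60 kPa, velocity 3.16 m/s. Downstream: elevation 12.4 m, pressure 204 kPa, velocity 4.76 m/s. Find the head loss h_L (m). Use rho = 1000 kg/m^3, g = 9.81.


Total head at each section: H = z + p/(rho*g) + V^2/(2g).
H1 = 36.1 + 60*1000/(1000*9.81) + 3.16^2/(2*9.81)
   = 36.1 + 6.116 + 0.509
   = 42.725 m.
H2 = 12.4 + 204*1000/(1000*9.81) + 4.76^2/(2*9.81)
   = 12.4 + 20.795 + 1.1548
   = 34.35 m.
h_L = H1 - H2 = 42.725 - 34.35 = 8.375 m.

8.375
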